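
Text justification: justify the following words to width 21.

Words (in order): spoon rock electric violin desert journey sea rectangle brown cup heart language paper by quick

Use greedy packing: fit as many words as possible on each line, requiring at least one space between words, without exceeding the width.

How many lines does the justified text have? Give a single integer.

Answer: 5

Derivation:
Line 1: ['spoon', 'rock', 'electric'] (min_width=19, slack=2)
Line 2: ['violin', 'desert', 'journey'] (min_width=21, slack=0)
Line 3: ['sea', 'rectangle', 'brown'] (min_width=19, slack=2)
Line 4: ['cup', 'heart', 'language'] (min_width=18, slack=3)
Line 5: ['paper', 'by', 'quick'] (min_width=14, slack=7)
Total lines: 5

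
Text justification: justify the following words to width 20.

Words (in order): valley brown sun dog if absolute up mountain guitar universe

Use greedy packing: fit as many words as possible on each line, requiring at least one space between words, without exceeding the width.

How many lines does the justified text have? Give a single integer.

Answer: 4

Derivation:
Line 1: ['valley', 'brown', 'sun', 'dog'] (min_width=20, slack=0)
Line 2: ['if', 'absolute', 'up'] (min_width=14, slack=6)
Line 3: ['mountain', 'guitar'] (min_width=15, slack=5)
Line 4: ['universe'] (min_width=8, slack=12)
Total lines: 4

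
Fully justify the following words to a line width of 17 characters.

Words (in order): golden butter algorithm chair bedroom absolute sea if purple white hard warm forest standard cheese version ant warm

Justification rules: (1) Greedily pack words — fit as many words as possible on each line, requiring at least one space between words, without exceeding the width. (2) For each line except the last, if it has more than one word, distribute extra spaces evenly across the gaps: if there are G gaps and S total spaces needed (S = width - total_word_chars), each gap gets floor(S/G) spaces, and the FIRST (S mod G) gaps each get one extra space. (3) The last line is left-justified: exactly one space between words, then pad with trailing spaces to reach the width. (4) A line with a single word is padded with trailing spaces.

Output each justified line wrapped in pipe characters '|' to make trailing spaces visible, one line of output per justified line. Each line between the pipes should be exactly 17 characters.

Line 1: ['golden', 'butter'] (min_width=13, slack=4)
Line 2: ['algorithm', 'chair'] (min_width=15, slack=2)
Line 3: ['bedroom', 'absolute'] (min_width=16, slack=1)
Line 4: ['sea', 'if', 'purple'] (min_width=13, slack=4)
Line 5: ['white', 'hard', 'warm'] (min_width=15, slack=2)
Line 6: ['forest', 'standard'] (min_width=15, slack=2)
Line 7: ['cheese', 'version'] (min_width=14, slack=3)
Line 8: ['ant', 'warm'] (min_width=8, slack=9)

Answer: |golden     butter|
|algorithm   chair|
|bedroom  absolute|
|sea   if   purple|
|white  hard  warm|
|forest   standard|
|cheese    version|
|ant warm         |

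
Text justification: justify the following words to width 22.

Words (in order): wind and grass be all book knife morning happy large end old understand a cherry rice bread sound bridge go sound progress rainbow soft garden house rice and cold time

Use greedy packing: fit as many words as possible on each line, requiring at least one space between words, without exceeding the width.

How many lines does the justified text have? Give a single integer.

Answer: 9

Derivation:
Line 1: ['wind', 'and', 'grass', 'be', 'all'] (min_width=21, slack=1)
Line 2: ['book', 'knife', 'morning'] (min_width=18, slack=4)
Line 3: ['happy', 'large', 'end', 'old'] (min_width=19, slack=3)
Line 4: ['understand', 'a', 'cherry'] (min_width=19, slack=3)
Line 5: ['rice', 'bread', 'sound'] (min_width=16, slack=6)
Line 6: ['bridge', 'go', 'sound'] (min_width=15, slack=7)
Line 7: ['progress', 'rainbow', 'soft'] (min_width=21, slack=1)
Line 8: ['garden', 'house', 'rice', 'and'] (min_width=21, slack=1)
Line 9: ['cold', 'time'] (min_width=9, slack=13)
Total lines: 9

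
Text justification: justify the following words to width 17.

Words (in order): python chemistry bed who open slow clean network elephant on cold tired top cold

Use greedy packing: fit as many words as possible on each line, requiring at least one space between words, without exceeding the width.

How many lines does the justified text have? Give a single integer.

Answer: 5

Derivation:
Line 1: ['python', 'chemistry'] (min_width=16, slack=1)
Line 2: ['bed', 'who', 'open', 'slow'] (min_width=17, slack=0)
Line 3: ['clean', 'network'] (min_width=13, slack=4)
Line 4: ['elephant', 'on', 'cold'] (min_width=16, slack=1)
Line 5: ['tired', 'top', 'cold'] (min_width=14, slack=3)
Total lines: 5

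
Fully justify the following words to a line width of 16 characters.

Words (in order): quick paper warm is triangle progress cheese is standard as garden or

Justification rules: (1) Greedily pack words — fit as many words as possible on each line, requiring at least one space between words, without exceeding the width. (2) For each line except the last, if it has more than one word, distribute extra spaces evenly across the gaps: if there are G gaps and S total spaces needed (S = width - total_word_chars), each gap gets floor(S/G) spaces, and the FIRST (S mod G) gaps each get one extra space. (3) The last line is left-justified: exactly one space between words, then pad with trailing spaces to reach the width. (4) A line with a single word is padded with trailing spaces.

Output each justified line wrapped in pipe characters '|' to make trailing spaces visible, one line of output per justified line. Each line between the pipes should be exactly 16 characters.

Answer: |quick paper warm|
|is      triangle|
|progress  cheese|
|is  standard  as|
|garden or       |

Derivation:
Line 1: ['quick', 'paper', 'warm'] (min_width=16, slack=0)
Line 2: ['is', 'triangle'] (min_width=11, slack=5)
Line 3: ['progress', 'cheese'] (min_width=15, slack=1)
Line 4: ['is', 'standard', 'as'] (min_width=14, slack=2)
Line 5: ['garden', 'or'] (min_width=9, slack=7)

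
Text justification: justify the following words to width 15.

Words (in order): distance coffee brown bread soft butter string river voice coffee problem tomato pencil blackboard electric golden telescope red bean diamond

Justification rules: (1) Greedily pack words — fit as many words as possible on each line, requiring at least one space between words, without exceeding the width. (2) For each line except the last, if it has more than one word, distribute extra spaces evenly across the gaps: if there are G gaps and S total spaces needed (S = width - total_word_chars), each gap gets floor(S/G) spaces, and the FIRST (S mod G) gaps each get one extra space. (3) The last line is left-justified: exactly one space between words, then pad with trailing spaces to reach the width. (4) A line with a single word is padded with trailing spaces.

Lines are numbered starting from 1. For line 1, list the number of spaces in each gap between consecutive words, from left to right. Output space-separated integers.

Answer: 1

Derivation:
Line 1: ['distance', 'coffee'] (min_width=15, slack=0)
Line 2: ['brown', 'bread'] (min_width=11, slack=4)
Line 3: ['soft', 'butter'] (min_width=11, slack=4)
Line 4: ['string', 'river'] (min_width=12, slack=3)
Line 5: ['voice', 'coffee'] (min_width=12, slack=3)
Line 6: ['problem', 'tomato'] (min_width=14, slack=1)
Line 7: ['pencil'] (min_width=6, slack=9)
Line 8: ['blackboard'] (min_width=10, slack=5)
Line 9: ['electric', 'golden'] (min_width=15, slack=0)
Line 10: ['telescope', 'red'] (min_width=13, slack=2)
Line 11: ['bean', 'diamond'] (min_width=12, slack=3)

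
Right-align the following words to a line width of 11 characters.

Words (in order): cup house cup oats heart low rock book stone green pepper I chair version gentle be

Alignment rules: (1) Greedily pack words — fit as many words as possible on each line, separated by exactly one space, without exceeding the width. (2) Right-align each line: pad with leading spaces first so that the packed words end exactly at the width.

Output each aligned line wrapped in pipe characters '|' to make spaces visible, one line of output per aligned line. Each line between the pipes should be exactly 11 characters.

Answer: |  cup house|
|   cup oats|
|  heart low|
|  rock book|
|stone green|
|   pepper I|
|      chair|
|    version|
|  gentle be|

Derivation:
Line 1: ['cup', 'house'] (min_width=9, slack=2)
Line 2: ['cup', 'oats'] (min_width=8, slack=3)
Line 3: ['heart', 'low'] (min_width=9, slack=2)
Line 4: ['rock', 'book'] (min_width=9, slack=2)
Line 5: ['stone', 'green'] (min_width=11, slack=0)
Line 6: ['pepper', 'I'] (min_width=8, slack=3)
Line 7: ['chair'] (min_width=5, slack=6)
Line 8: ['version'] (min_width=7, slack=4)
Line 9: ['gentle', 'be'] (min_width=9, slack=2)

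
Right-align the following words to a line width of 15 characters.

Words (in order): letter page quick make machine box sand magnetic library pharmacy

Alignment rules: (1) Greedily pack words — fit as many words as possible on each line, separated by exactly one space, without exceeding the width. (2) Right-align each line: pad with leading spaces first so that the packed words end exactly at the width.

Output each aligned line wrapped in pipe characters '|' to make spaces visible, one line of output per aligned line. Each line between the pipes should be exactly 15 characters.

Answer: |    letter page|
|     quick make|
|    machine box|
|  sand magnetic|
|        library|
|       pharmacy|

Derivation:
Line 1: ['letter', 'page'] (min_width=11, slack=4)
Line 2: ['quick', 'make'] (min_width=10, slack=5)
Line 3: ['machine', 'box'] (min_width=11, slack=4)
Line 4: ['sand', 'magnetic'] (min_width=13, slack=2)
Line 5: ['library'] (min_width=7, slack=8)
Line 6: ['pharmacy'] (min_width=8, slack=7)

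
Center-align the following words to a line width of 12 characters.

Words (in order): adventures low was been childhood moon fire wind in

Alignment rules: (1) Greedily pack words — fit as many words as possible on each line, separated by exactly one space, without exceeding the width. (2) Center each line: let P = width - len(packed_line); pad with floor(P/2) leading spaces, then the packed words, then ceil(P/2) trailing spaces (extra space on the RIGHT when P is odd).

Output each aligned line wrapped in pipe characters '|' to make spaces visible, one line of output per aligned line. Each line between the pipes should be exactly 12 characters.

Answer: | adventures |
|low was been|
| childhood  |
| moon fire  |
|  wind in   |

Derivation:
Line 1: ['adventures'] (min_width=10, slack=2)
Line 2: ['low', 'was', 'been'] (min_width=12, slack=0)
Line 3: ['childhood'] (min_width=9, slack=3)
Line 4: ['moon', 'fire'] (min_width=9, slack=3)
Line 5: ['wind', 'in'] (min_width=7, slack=5)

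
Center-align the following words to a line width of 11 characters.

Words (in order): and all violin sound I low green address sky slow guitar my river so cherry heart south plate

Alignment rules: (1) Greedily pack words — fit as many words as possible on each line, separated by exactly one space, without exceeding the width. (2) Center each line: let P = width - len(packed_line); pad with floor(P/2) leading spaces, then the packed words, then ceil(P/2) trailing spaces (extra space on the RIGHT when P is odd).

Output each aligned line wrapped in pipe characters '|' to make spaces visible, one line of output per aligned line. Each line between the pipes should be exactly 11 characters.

Line 1: ['and', 'all'] (min_width=7, slack=4)
Line 2: ['violin'] (min_width=6, slack=5)
Line 3: ['sound', 'I', 'low'] (min_width=11, slack=0)
Line 4: ['green'] (min_width=5, slack=6)
Line 5: ['address', 'sky'] (min_width=11, slack=0)
Line 6: ['slow', 'guitar'] (min_width=11, slack=0)
Line 7: ['my', 'river', 'so'] (min_width=11, slack=0)
Line 8: ['cherry'] (min_width=6, slack=5)
Line 9: ['heart', 'south'] (min_width=11, slack=0)
Line 10: ['plate'] (min_width=5, slack=6)

Answer: |  and all  |
|  violin   |
|sound I low|
|   green   |
|address sky|
|slow guitar|
|my river so|
|  cherry   |
|heart south|
|   plate   |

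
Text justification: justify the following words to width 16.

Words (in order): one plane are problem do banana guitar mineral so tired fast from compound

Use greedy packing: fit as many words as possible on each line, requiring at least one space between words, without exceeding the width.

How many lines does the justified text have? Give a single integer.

Line 1: ['one', 'plane', 'are'] (min_width=13, slack=3)
Line 2: ['problem', 'do'] (min_width=10, slack=6)
Line 3: ['banana', 'guitar'] (min_width=13, slack=3)
Line 4: ['mineral', 'so', 'tired'] (min_width=16, slack=0)
Line 5: ['fast', 'from'] (min_width=9, slack=7)
Line 6: ['compound'] (min_width=8, slack=8)
Total lines: 6

Answer: 6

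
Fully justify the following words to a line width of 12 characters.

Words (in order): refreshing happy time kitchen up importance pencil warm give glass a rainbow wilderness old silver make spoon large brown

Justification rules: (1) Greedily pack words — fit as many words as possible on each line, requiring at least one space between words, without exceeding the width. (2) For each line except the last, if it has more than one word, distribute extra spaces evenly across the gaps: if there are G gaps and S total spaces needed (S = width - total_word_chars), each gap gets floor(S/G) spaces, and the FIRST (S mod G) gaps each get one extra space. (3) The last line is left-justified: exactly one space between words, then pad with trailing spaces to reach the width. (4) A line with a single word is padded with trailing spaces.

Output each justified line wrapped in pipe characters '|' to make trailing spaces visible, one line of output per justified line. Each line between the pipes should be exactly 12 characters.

Answer: |refreshing  |
|happy   time|
|kitchen   up|
|importance  |
|pencil  warm|
|give glass a|
|rainbow     |
|wilderness  |
|old   silver|
|make   spoon|
|large brown |

Derivation:
Line 1: ['refreshing'] (min_width=10, slack=2)
Line 2: ['happy', 'time'] (min_width=10, slack=2)
Line 3: ['kitchen', 'up'] (min_width=10, slack=2)
Line 4: ['importance'] (min_width=10, slack=2)
Line 5: ['pencil', 'warm'] (min_width=11, slack=1)
Line 6: ['give', 'glass', 'a'] (min_width=12, slack=0)
Line 7: ['rainbow'] (min_width=7, slack=5)
Line 8: ['wilderness'] (min_width=10, slack=2)
Line 9: ['old', 'silver'] (min_width=10, slack=2)
Line 10: ['make', 'spoon'] (min_width=10, slack=2)
Line 11: ['large', 'brown'] (min_width=11, slack=1)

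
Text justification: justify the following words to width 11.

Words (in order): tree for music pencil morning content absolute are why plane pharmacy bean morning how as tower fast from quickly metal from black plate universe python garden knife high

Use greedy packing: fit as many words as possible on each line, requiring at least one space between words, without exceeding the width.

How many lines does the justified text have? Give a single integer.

Answer: 20

Derivation:
Line 1: ['tree', 'for'] (min_width=8, slack=3)
Line 2: ['music'] (min_width=5, slack=6)
Line 3: ['pencil'] (min_width=6, slack=5)
Line 4: ['morning'] (min_width=7, slack=4)
Line 5: ['content'] (min_width=7, slack=4)
Line 6: ['absolute'] (min_width=8, slack=3)
Line 7: ['are', 'why'] (min_width=7, slack=4)
Line 8: ['plane'] (min_width=5, slack=6)
Line 9: ['pharmacy'] (min_width=8, slack=3)
Line 10: ['bean'] (min_width=4, slack=7)
Line 11: ['morning', 'how'] (min_width=11, slack=0)
Line 12: ['as', 'tower'] (min_width=8, slack=3)
Line 13: ['fast', 'from'] (min_width=9, slack=2)
Line 14: ['quickly'] (min_width=7, slack=4)
Line 15: ['metal', 'from'] (min_width=10, slack=1)
Line 16: ['black', 'plate'] (min_width=11, slack=0)
Line 17: ['universe'] (min_width=8, slack=3)
Line 18: ['python'] (min_width=6, slack=5)
Line 19: ['garden'] (min_width=6, slack=5)
Line 20: ['knife', 'high'] (min_width=10, slack=1)
Total lines: 20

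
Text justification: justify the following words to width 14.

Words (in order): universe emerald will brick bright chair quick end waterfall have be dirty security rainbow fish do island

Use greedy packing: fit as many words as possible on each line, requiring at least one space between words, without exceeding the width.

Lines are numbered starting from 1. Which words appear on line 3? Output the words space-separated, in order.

Answer: brick bright

Derivation:
Line 1: ['universe'] (min_width=8, slack=6)
Line 2: ['emerald', 'will'] (min_width=12, slack=2)
Line 3: ['brick', 'bright'] (min_width=12, slack=2)
Line 4: ['chair', 'quick'] (min_width=11, slack=3)
Line 5: ['end', 'waterfall'] (min_width=13, slack=1)
Line 6: ['have', 'be', 'dirty'] (min_width=13, slack=1)
Line 7: ['security'] (min_width=8, slack=6)
Line 8: ['rainbow', 'fish'] (min_width=12, slack=2)
Line 9: ['do', 'island'] (min_width=9, slack=5)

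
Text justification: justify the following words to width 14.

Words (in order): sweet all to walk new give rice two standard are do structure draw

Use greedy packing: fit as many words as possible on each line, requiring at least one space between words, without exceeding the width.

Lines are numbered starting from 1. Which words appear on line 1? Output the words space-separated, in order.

Line 1: ['sweet', 'all', 'to'] (min_width=12, slack=2)
Line 2: ['walk', 'new', 'give'] (min_width=13, slack=1)
Line 3: ['rice', 'two'] (min_width=8, slack=6)
Line 4: ['standard', 'are'] (min_width=12, slack=2)
Line 5: ['do', 'structure'] (min_width=12, slack=2)
Line 6: ['draw'] (min_width=4, slack=10)

Answer: sweet all to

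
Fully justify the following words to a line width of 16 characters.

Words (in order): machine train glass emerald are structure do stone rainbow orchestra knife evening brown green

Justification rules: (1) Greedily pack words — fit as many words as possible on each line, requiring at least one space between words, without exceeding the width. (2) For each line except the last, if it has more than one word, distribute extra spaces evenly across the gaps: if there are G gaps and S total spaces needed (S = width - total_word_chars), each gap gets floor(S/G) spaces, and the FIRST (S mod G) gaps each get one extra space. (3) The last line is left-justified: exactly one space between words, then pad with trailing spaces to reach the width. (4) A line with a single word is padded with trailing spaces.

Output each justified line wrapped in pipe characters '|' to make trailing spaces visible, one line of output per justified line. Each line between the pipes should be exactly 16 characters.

Answer: |machine    train|
|glass    emerald|
|are structure do|
|stone    rainbow|
|orchestra  knife|
|evening    brown|
|green           |

Derivation:
Line 1: ['machine', 'train'] (min_width=13, slack=3)
Line 2: ['glass', 'emerald'] (min_width=13, slack=3)
Line 3: ['are', 'structure', 'do'] (min_width=16, slack=0)
Line 4: ['stone', 'rainbow'] (min_width=13, slack=3)
Line 5: ['orchestra', 'knife'] (min_width=15, slack=1)
Line 6: ['evening', 'brown'] (min_width=13, slack=3)
Line 7: ['green'] (min_width=5, slack=11)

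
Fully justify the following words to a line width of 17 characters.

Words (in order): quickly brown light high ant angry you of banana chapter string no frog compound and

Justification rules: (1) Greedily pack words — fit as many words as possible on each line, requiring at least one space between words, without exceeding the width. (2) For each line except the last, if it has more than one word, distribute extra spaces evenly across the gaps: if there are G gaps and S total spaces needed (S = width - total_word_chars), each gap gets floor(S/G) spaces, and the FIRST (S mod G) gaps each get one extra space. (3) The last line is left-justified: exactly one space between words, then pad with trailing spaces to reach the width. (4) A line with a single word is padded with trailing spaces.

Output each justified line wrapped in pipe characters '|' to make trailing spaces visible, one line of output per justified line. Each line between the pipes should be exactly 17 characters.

Answer: |quickly     brown|
|light   high  ant|
|angry    you   of|
|banana    chapter|
|string   no  frog|
|compound and     |

Derivation:
Line 1: ['quickly', 'brown'] (min_width=13, slack=4)
Line 2: ['light', 'high', 'ant'] (min_width=14, slack=3)
Line 3: ['angry', 'you', 'of'] (min_width=12, slack=5)
Line 4: ['banana', 'chapter'] (min_width=14, slack=3)
Line 5: ['string', 'no', 'frog'] (min_width=14, slack=3)
Line 6: ['compound', 'and'] (min_width=12, slack=5)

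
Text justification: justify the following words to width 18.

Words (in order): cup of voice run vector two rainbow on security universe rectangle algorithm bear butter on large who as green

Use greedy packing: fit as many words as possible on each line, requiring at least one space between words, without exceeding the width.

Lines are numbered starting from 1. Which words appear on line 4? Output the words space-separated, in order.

Line 1: ['cup', 'of', 'voice', 'run'] (min_width=16, slack=2)
Line 2: ['vector', 'two', 'rainbow'] (min_width=18, slack=0)
Line 3: ['on', 'security'] (min_width=11, slack=7)
Line 4: ['universe', 'rectangle'] (min_width=18, slack=0)
Line 5: ['algorithm', 'bear'] (min_width=14, slack=4)
Line 6: ['butter', 'on', 'large'] (min_width=15, slack=3)
Line 7: ['who', 'as', 'green'] (min_width=12, slack=6)

Answer: universe rectangle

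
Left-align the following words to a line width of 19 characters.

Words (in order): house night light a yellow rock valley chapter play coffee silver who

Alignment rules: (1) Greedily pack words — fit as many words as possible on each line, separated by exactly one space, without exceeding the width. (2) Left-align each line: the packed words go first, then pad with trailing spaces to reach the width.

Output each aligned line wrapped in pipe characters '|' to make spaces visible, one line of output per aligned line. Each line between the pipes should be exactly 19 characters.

Line 1: ['house', 'night', 'light', 'a'] (min_width=19, slack=0)
Line 2: ['yellow', 'rock', 'valley'] (min_width=18, slack=1)
Line 3: ['chapter', 'play', 'coffee'] (min_width=19, slack=0)
Line 4: ['silver', 'who'] (min_width=10, slack=9)

Answer: |house night light a|
|yellow rock valley |
|chapter play coffee|
|silver who         |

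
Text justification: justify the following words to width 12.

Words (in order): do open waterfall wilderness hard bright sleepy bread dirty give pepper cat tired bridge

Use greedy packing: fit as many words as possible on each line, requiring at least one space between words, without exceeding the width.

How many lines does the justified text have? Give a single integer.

Line 1: ['do', 'open'] (min_width=7, slack=5)
Line 2: ['waterfall'] (min_width=9, slack=3)
Line 3: ['wilderness'] (min_width=10, slack=2)
Line 4: ['hard', 'bright'] (min_width=11, slack=1)
Line 5: ['sleepy', 'bread'] (min_width=12, slack=0)
Line 6: ['dirty', 'give'] (min_width=10, slack=2)
Line 7: ['pepper', 'cat'] (min_width=10, slack=2)
Line 8: ['tired', 'bridge'] (min_width=12, slack=0)
Total lines: 8

Answer: 8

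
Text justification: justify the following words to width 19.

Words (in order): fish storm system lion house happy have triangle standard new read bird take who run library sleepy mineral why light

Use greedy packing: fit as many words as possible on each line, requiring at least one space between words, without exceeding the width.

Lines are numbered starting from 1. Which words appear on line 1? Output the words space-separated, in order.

Answer: fish storm system

Derivation:
Line 1: ['fish', 'storm', 'system'] (min_width=17, slack=2)
Line 2: ['lion', 'house', 'happy'] (min_width=16, slack=3)
Line 3: ['have', 'triangle'] (min_width=13, slack=6)
Line 4: ['standard', 'new', 'read'] (min_width=17, slack=2)
Line 5: ['bird', 'take', 'who', 'run'] (min_width=17, slack=2)
Line 6: ['library', 'sleepy'] (min_width=14, slack=5)
Line 7: ['mineral', 'why', 'light'] (min_width=17, slack=2)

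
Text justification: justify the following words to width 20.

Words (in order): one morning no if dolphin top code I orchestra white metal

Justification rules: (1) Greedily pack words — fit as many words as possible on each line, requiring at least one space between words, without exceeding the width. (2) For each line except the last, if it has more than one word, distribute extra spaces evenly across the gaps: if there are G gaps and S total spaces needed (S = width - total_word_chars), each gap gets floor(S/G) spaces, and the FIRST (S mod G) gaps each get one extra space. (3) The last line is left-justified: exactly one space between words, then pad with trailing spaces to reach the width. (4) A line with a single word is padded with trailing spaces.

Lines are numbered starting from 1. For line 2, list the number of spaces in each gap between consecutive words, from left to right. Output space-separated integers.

Answer: 2 2 1

Derivation:
Line 1: ['one', 'morning', 'no', 'if'] (min_width=17, slack=3)
Line 2: ['dolphin', 'top', 'code', 'I'] (min_width=18, slack=2)
Line 3: ['orchestra', 'white'] (min_width=15, slack=5)
Line 4: ['metal'] (min_width=5, slack=15)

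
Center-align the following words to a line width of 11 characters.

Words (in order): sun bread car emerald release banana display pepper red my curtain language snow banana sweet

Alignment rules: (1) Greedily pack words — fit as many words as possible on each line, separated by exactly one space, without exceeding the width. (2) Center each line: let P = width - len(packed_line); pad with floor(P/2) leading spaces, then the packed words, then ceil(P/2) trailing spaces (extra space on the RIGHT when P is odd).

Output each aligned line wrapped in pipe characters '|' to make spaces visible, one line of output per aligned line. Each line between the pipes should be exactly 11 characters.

Line 1: ['sun', 'bread'] (min_width=9, slack=2)
Line 2: ['car', 'emerald'] (min_width=11, slack=0)
Line 3: ['release'] (min_width=7, slack=4)
Line 4: ['banana'] (min_width=6, slack=5)
Line 5: ['display'] (min_width=7, slack=4)
Line 6: ['pepper', 'red'] (min_width=10, slack=1)
Line 7: ['my', 'curtain'] (min_width=10, slack=1)
Line 8: ['language'] (min_width=8, slack=3)
Line 9: ['snow', 'banana'] (min_width=11, slack=0)
Line 10: ['sweet'] (min_width=5, slack=6)

Answer: | sun bread |
|car emerald|
|  release  |
|  banana   |
|  display  |
|pepper red |
|my curtain |
| language  |
|snow banana|
|   sweet   |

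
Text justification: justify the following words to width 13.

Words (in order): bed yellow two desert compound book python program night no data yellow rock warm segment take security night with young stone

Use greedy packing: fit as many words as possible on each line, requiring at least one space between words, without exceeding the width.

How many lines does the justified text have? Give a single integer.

Answer: 11

Derivation:
Line 1: ['bed', 'yellow'] (min_width=10, slack=3)
Line 2: ['two', 'desert'] (min_width=10, slack=3)
Line 3: ['compound', 'book'] (min_width=13, slack=0)
Line 4: ['python'] (min_width=6, slack=7)
Line 5: ['program', 'night'] (min_width=13, slack=0)
Line 6: ['no', 'data'] (min_width=7, slack=6)
Line 7: ['yellow', 'rock'] (min_width=11, slack=2)
Line 8: ['warm', 'segment'] (min_width=12, slack=1)
Line 9: ['take', 'security'] (min_width=13, slack=0)
Line 10: ['night', 'with'] (min_width=10, slack=3)
Line 11: ['young', 'stone'] (min_width=11, slack=2)
Total lines: 11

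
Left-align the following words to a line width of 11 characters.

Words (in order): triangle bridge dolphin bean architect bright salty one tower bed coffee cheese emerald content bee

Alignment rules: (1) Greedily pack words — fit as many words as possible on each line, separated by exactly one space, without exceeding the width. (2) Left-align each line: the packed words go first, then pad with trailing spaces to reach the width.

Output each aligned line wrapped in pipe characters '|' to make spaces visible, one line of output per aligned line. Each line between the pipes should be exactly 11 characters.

Line 1: ['triangle'] (min_width=8, slack=3)
Line 2: ['bridge'] (min_width=6, slack=5)
Line 3: ['dolphin'] (min_width=7, slack=4)
Line 4: ['bean'] (min_width=4, slack=7)
Line 5: ['architect'] (min_width=9, slack=2)
Line 6: ['bright'] (min_width=6, slack=5)
Line 7: ['salty', 'one'] (min_width=9, slack=2)
Line 8: ['tower', 'bed'] (min_width=9, slack=2)
Line 9: ['coffee'] (min_width=6, slack=5)
Line 10: ['cheese'] (min_width=6, slack=5)
Line 11: ['emerald'] (min_width=7, slack=4)
Line 12: ['content', 'bee'] (min_width=11, slack=0)

Answer: |triangle   |
|bridge     |
|dolphin    |
|bean       |
|architect  |
|bright     |
|salty one  |
|tower bed  |
|coffee     |
|cheese     |
|emerald    |
|content bee|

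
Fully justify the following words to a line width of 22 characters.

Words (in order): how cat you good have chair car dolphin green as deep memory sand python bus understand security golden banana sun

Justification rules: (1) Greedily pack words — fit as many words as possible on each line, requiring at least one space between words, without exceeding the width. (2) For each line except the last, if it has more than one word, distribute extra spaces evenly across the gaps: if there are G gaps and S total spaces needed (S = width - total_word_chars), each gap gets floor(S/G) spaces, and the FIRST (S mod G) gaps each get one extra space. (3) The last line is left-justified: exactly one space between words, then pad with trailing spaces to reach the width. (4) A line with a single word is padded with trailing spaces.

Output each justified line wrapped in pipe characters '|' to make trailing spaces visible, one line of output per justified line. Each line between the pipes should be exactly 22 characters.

Line 1: ['how', 'cat', 'you', 'good', 'have'] (min_width=21, slack=1)
Line 2: ['chair', 'car', 'dolphin'] (min_width=17, slack=5)
Line 3: ['green', 'as', 'deep', 'memory'] (min_width=20, slack=2)
Line 4: ['sand', 'python', 'bus'] (min_width=15, slack=7)
Line 5: ['understand', 'security'] (min_width=19, slack=3)
Line 6: ['golden', 'banana', 'sun'] (min_width=17, slack=5)

Answer: |how  cat you good have|
|chair    car   dolphin|
|green  as  deep memory|
|sand     python    bus|
|understand    security|
|golden banana sun     |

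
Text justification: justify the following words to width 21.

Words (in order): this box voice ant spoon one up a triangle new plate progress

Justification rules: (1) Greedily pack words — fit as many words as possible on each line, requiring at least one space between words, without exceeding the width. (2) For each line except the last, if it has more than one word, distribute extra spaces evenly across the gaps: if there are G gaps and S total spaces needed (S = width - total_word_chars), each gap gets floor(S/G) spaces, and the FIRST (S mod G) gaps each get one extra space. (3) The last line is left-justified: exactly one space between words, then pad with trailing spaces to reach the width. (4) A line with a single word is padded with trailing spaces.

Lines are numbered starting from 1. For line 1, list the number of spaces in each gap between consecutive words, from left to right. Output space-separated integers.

Answer: 2 2 2

Derivation:
Line 1: ['this', 'box', 'voice', 'ant'] (min_width=18, slack=3)
Line 2: ['spoon', 'one', 'up', 'a'] (min_width=14, slack=7)
Line 3: ['triangle', 'new', 'plate'] (min_width=18, slack=3)
Line 4: ['progress'] (min_width=8, slack=13)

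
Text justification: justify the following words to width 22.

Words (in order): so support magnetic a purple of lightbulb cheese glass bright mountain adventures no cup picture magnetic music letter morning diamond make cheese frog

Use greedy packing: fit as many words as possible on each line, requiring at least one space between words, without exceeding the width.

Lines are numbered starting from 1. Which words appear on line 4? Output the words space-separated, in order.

Answer: mountain adventures no

Derivation:
Line 1: ['so', 'support', 'magnetic', 'a'] (min_width=21, slack=1)
Line 2: ['purple', 'of', 'lightbulb'] (min_width=19, slack=3)
Line 3: ['cheese', 'glass', 'bright'] (min_width=19, slack=3)
Line 4: ['mountain', 'adventures', 'no'] (min_width=22, slack=0)
Line 5: ['cup', 'picture', 'magnetic'] (min_width=20, slack=2)
Line 6: ['music', 'letter', 'morning'] (min_width=20, slack=2)
Line 7: ['diamond', 'make', 'cheese'] (min_width=19, slack=3)
Line 8: ['frog'] (min_width=4, slack=18)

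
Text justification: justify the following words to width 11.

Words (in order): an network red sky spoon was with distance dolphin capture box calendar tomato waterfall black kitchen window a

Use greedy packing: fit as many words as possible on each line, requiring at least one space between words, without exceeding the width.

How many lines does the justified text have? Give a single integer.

Answer: 13

Derivation:
Line 1: ['an', 'network'] (min_width=10, slack=1)
Line 2: ['red', 'sky'] (min_width=7, slack=4)
Line 3: ['spoon', 'was'] (min_width=9, slack=2)
Line 4: ['with'] (min_width=4, slack=7)
Line 5: ['distance'] (min_width=8, slack=3)
Line 6: ['dolphin'] (min_width=7, slack=4)
Line 7: ['capture', 'box'] (min_width=11, slack=0)
Line 8: ['calendar'] (min_width=8, slack=3)
Line 9: ['tomato'] (min_width=6, slack=5)
Line 10: ['waterfall'] (min_width=9, slack=2)
Line 11: ['black'] (min_width=5, slack=6)
Line 12: ['kitchen'] (min_width=7, slack=4)
Line 13: ['window', 'a'] (min_width=8, slack=3)
Total lines: 13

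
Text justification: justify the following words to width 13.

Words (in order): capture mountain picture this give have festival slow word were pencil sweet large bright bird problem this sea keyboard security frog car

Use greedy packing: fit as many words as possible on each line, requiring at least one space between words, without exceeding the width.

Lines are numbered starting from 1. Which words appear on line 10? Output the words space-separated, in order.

Line 1: ['capture'] (min_width=7, slack=6)
Line 2: ['mountain'] (min_width=8, slack=5)
Line 3: ['picture', 'this'] (min_width=12, slack=1)
Line 4: ['give', 'have'] (min_width=9, slack=4)
Line 5: ['festival', 'slow'] (min_width=13, slack=0)
Line 6: ['word', 'were'] (min_width=9, slack=4)
Line 7: ['pencil', 'sweet'] (min_width=12, slack=1)
Line 8: ['large', 'bright'] (min_width=12, slack=1)
Line 9: ['bird', 'problem'] (min_width=12, slack=1)
Line 10: ['this', 'sea'] (min_width=8, slack=5)
Line 11: ['keyboard'] (min_width=8, slack=5)
Line 12: ['security', 'frog'] (min_width=13, slack=0)
Line 13: ['car'] (min_width=3, slack=10)

Answer: this sea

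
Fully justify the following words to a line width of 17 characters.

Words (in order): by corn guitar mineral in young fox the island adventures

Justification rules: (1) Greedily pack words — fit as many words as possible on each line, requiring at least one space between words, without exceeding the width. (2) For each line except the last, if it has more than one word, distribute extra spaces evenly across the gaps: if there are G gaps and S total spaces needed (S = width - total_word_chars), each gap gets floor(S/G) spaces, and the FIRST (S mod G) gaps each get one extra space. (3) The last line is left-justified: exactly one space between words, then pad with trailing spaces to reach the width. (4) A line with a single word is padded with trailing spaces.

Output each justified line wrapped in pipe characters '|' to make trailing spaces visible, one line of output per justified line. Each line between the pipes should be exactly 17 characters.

Answer: |by   corn  guitar|
|mineral  in young|
|fox   the  island|
|adventures       |

Derivation:
Line 1: ['by', 'corn', 'guitar'] (min_width=14, slack=3)
Line 2: ['mineral', 'in', 'young'] (min_width=16, slack=1)
Line 3: ['fox', 'the', 'island'] (min_width=14, slack=3)
Line 4: ['adventures'] (min_width=10, slack=7)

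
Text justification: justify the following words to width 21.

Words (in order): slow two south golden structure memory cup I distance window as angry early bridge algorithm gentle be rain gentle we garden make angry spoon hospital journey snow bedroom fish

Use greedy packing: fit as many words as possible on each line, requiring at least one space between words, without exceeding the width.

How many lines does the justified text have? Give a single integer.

Answer: 9

Derivation:
Line 1: ['slow', 'two', 'south', 'golden'] (min_width=21, slack=0)
Line 2: ['structure', 'memory', 'cup'] (min_width=20, slack=1)
Line 3: ['I', 'distance', 'window', 'as'] (min_width=20, slack=1)
Line 4: ['angry', 'early', 'bridge'] (min_width=18, slack=3)
Line 5: ['algorithm', 'gentle', 'be'] (min_width=19, slack=2)
Line 6: ['rain', 'gentle', 'we', 'garden'] (min_width=21, slack=0)
Line 7: ['make', 'angry', 'spoon'] (min_width=16, slack=5)
Line 8: ['hospital', 'journey', 'snow'] (min_width=21, slack=0)
Line 9: ['bedroom', 'fish'] (min_width=12, slack=9)
Total lines: 9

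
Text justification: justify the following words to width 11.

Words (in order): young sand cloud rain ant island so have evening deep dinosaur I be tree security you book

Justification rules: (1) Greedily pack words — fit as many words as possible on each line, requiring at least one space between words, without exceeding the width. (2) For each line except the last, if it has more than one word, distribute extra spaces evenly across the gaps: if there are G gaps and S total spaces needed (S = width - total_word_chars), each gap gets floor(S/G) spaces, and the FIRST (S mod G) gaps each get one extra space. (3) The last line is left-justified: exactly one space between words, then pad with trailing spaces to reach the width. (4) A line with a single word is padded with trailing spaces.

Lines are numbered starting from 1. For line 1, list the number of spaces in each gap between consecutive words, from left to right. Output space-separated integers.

Line 1: ['young', 'sand'] (min_width=10, slack=1)
Line 2: ['cloud', 'rain'] (min_width=10, slack=1)
Line 3: ['ant', 'island'] (min_width=10, slack=1)
Line 4: ['so', 'have'] (min_width=7, slack=4)
Line 5: ['evening'] (min_width=7, slack=4)
Line 6: ['deep'] (min_width=4, slack=7)
Line 7: ['dinosaur', 'I'] (min_width=10, slack=1)
Line 8: ['be', 'tree'] (min_width=7, slack=4)
Line 9: ['security'] (min_width=8, slack=3)
Line 10: ['you', 'book'] (min_width=8, slack=3)

Answer: 2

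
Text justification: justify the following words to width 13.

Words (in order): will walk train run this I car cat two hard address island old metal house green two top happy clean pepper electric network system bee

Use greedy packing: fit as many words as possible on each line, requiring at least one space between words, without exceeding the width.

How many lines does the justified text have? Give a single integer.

Answer: 13

Derivation:
Line 1: ['will', 'walk'] (min_width=9, slack=4)
Line 2: ['train', 'run'] (min_width=9, slack=4)
Line 3: ['this', 'I', 'car'] (min_width=10, slack=3)
Line 4: ['cat', 'two', 'hard'] (min_width=12, slack=1)
Line 5: ['address'] (min_width=7, slack=6)
Line 6: ['island', 'old'] (min_width=10, slack=3)
Line 7: ['metal', 'house'] (min_width=11, slack=2)
Line 8: ['green', 'two', 'top'] (min_width=13, slack=0)
Line 9: ['happy', 'clean'] (min_width=11, slack=2)
Line 10: ['pepper'] (min_width=6, slack=7)
Line 11: ['electric'] (min_width=8, slack=5)
Line 12: ['network'] (min_width=7, slack=6)
Line 13: ['system', 'bee'] (min_width=10, slack=3)
Total lines: 13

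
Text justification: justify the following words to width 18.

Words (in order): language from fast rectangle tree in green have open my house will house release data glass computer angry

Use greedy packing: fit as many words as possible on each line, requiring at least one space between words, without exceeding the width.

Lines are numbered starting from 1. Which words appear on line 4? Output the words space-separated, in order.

Line 1: ['language', 'from', 'fast'] (min_width=18, slack=0)
Line 2: ['rectangle', 'tree', 'in'] (min_width=17, slack=1)
Line 3: ['green', 'have', 'open', 'my'] (min_width=18, slack=0)
Line 4: ['house', 'will', 'house'] (min_width=16, slack=2)
Line 5: ['release', 'data', 'glass'] (min_width=18, slack=0)
Line 6: ['computer', 'angry'] (min_width=14, slack=4)

Answer: house will house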